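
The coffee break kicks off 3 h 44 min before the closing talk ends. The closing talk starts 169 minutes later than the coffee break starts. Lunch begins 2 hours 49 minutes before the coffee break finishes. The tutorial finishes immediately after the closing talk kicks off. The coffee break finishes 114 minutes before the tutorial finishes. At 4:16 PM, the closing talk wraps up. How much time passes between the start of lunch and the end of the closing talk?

5 hours 38 minutes

The coffee break starts at 4:16 PM − 224 min = 12:32 PM.
The closing talk starts at 12:32 PM + 169 min = 3:21 PM.
So the tutorial ends at 3:21 PM.
The coffee break ends at 3:21 PM − 114 min = 1:27 PM.
Lunch starts at 1:27 PM − 169 min = 10:38 AM.
From 10:38 AM to 4:16 PM is 5 hours 38 minutes.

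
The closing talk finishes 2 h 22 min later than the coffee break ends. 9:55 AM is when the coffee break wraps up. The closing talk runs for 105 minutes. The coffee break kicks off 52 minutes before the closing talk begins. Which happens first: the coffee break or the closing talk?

the coffee break

The closing talk ends at 9:55 AM + 142 min = 12:17 PM.
The closing talk starts at 12:17 PM − 105 min = 10:32 AM.
The coffee break starts at 10:32 AM − 52 min = 9:40 AM.
The coffee break starts at 9:40 AM and the closing talk starts at 10:32 AM, so the coffee break is first.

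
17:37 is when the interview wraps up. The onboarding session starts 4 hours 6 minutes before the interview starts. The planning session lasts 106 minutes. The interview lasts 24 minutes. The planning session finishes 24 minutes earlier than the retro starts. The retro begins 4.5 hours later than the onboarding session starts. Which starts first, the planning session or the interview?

The interview starts at 17:37 − 24 min = 17:13.
The onboarding session starts at 17:13 − 246 min = 13:07.
The retro starts at 13:07 + 270 min = 17:37.
The planning session ends at 17:37 − 24 min = 17:13.
The planning session starts at 17:13 − 106 min = 15:27.
The planning session starts at 15:27 and the interview starts at 17:13, so the planning session is first.

the planning session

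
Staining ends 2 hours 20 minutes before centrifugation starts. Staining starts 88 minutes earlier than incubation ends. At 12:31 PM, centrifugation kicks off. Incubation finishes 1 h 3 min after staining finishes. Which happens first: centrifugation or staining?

staining

Staining ends at 12:31 PM − 140 min = 10:11 AM.
Incubation ends at 10:11 AM + 63 min = 11:14 AM.
Staining starts at 11:14 AM − 88 min = 9:46 AM.
Centrifugation starts at 12:31 PM and staining starts at 9:46 AM, so staining is first.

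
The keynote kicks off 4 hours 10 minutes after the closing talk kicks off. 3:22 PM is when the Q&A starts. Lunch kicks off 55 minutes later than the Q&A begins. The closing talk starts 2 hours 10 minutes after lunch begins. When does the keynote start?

10:37 PM

Lunch starts at 3:22 PM + 55 min = 4:17 PM.
The closing talk starts at 4:17 PM + 130 min = 6:27 PM.
The keynote starts at 6:27 PM + 250 min = 10:37 PM.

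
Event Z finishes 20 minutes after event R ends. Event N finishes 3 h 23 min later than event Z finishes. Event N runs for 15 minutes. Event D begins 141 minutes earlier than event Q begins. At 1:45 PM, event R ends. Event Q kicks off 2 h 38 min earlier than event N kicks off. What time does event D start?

12:14 PM

Event Z ends at 1:45 PM + 20 min = 2:05 PM.
Event N ends at 2:05 PM + 203 min = 5:28 PM.
Event N starts at 5:28 PM − 15 min = 5:13 PM.
Event Q starts at 5:13 PM − 158 min = 2:35 PM.
Event D starts at 2:35 PM − 141 min = 12:14 PM.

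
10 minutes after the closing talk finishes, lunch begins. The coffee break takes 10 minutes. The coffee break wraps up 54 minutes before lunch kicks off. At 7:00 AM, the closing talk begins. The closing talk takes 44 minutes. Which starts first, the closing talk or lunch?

the closing talk

The closing talk ends at 7:00 AM + 44 min = 7:44 AM.
Lunch starts at 7:44 AM + 10 min = 7:54 AM.
The closing talk starts at 7:00 AM and lunch starts at 7:54 AM, so the closing talk is first.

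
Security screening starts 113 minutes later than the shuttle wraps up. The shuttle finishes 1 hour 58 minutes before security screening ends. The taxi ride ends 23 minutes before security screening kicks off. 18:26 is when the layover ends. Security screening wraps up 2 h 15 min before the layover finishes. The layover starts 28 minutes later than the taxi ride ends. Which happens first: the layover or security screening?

Security screening ends at 18:26 − 135 min = 16:11.
The shuttle ends at 16:11 − 118 min = 14:13.
Security screening starts at 14:13 + 113 min = 16:06.
The taxi ride ends at 16:06 − 23 min = 15:43.
The layover starts at 15:43 + 28 min = 16:11.
The layover starts at 16:11 and security screening starts at 16:06, so security screening is first.

security screening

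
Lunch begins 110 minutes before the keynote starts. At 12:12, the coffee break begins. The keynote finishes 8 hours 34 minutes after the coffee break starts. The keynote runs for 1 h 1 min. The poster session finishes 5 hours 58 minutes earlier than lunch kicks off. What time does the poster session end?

11:57

The keynote ends at 12:12 + 514 min = 20:46.
The keynote starts at 20:46 − 61 min = 19:45.
Lunch starts at 19:45 − 110 min = 17:55.
The poster session ends at 17:55 − 358 min = 11:57.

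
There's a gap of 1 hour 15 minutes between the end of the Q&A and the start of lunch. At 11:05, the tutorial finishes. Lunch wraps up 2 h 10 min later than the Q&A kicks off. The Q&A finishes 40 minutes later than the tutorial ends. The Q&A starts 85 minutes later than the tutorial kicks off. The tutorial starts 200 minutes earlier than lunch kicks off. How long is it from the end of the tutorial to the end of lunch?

The Q&A ends at 11:05 + 40 min = 11:45.
Lunch starts at 11:45 + 75 min = 13:00.
The tutorial starts at 13:00 − 200 min = 09:40.
The Q&A starts at 09:40 + 85 min = 11:05.
Lunch ends at 11:05 + 130 min = 13:15.
From 11:05 to 13:15 is 2 hours 10 minutes.

2 hours 10 minutes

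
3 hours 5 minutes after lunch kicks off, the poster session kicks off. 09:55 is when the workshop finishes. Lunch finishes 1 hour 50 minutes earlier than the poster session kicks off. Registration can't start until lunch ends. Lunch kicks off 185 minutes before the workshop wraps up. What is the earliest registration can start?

Lunch starts at 09:55 − 185 min = 06:50.
The poster session starts at 06:50 + 185 min = 09:55.
Lunch ends at 09:55 − 110 min = 08:05.
Registration is bounded by lunch, so the earliest it can start is 08:05.

08:05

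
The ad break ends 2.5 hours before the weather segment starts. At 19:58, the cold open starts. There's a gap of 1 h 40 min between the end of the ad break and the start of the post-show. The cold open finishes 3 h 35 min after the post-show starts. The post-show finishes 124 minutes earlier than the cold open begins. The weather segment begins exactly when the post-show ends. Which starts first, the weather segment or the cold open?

the weather segment

The post-show ends at 19:58 − 124 min = 17:54.
So the weather segment starts at 17:54.
The weather segment starts at 17:54 and the cold open starts at 19:58, so the weather segment is first.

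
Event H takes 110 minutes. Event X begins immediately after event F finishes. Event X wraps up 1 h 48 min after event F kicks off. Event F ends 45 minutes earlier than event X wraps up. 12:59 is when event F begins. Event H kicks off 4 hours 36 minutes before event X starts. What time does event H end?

11:16

Event X ends at 12:59 + 108 min = 14:47.
Event F ends at 14:47 − 45 min = 14:02.
So event X starts at 14:02.
Event H starts at 14:02 − 276 min = 09:26.
Event H ends at 09:26 + 110 min = 11:16.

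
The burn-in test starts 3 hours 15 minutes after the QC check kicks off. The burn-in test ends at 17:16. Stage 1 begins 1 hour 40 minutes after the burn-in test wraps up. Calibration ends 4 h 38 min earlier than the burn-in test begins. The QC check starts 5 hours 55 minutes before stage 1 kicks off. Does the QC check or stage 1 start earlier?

Stage 1 starts at 17:16 + 100 min = 18:56.
The QC check starts at 18:56 − 355 min = 13:01.
The QC check starts at 13:01 and stage 1 starts at 18:56, so the QC check is first.

the QC check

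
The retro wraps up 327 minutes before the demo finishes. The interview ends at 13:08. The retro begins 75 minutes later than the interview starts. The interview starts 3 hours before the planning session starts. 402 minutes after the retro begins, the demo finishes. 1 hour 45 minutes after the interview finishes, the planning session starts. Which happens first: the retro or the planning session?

The planning session starts at 13:08 + 105 min = 14:53.
The interview starts at 14:53 − 180 min = 11:53.
The retro starts at 11:53 + 75 min = 13:08.
The retro starts at 13:08 and the planning session starts at 14:53, so the retro is first.

the retro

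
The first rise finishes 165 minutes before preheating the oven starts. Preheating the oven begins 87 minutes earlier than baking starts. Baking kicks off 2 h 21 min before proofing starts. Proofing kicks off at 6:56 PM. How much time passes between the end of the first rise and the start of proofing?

Baking starts at 6:56 PM − 141 min = 4:35 PM.
Preheating the oven starts at 4:35 PM − 87 min = 3:08 PM.
The first rise ends at 3:08 PM − 165 min = 12:23 PM.
From 12:23 PM to 6:56 PM is 6 hours 33 minutes.

6 hours 33 minutes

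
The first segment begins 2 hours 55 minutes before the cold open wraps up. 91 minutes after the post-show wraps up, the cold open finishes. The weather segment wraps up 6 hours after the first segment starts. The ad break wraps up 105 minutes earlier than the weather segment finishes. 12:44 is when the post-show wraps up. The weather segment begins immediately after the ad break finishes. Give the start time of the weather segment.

15:35

The cold open ends at 12:44 + 91 min = 14:15.
The first segment starts at 14:15 − 175 min = 11:20.
The weather segment ends at 11:20 + 360 min = 17:20.
The ad break ends at 17:20 − 105 min = 15:35.
So the weather segment starts at 15:35.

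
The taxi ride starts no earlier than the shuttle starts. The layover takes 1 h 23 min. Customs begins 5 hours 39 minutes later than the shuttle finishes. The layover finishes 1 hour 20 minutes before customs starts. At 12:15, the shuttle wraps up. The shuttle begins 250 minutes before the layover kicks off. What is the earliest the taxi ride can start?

11:01

Customs starts at 12:15 + 339 min = 17:54.
The layover ends at 17:54 − 80 min = 16:34.
The layover starts at 16:34 − 83 min = 15:11.
The shuttle starts at 15:11 − 250 min = 11:01.
The taxi ride is bounded by the shuttle, so the earliest it can start is 11:01.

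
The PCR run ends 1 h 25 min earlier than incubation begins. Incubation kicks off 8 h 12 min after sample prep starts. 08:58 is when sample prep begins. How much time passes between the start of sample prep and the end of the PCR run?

Incubation starts at 08:58 + 492 min = 17:10.
The PCR run ends at 17:10 − 85 min = 15:45.
From 08:58 to 15:45 is 407 minutes.

407 minutes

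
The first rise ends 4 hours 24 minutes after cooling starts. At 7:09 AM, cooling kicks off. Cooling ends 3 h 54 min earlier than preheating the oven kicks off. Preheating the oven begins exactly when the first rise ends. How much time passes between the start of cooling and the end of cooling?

0.5 hours

The first rise ends at 7:09 AM + 264 min = 11:33 AM.
So preheating the oven starts at 11:33 AM.
Cooling ends at 11:33 AM − 234 min = 7:39 AM.
From 7:09 AM to 7:39 AM is 0.5 hours.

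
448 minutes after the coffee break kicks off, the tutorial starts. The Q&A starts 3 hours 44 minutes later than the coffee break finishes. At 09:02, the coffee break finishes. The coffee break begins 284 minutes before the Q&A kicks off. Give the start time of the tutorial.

15:30

The Q&A starts at 09:02 + 224 min = 12:46.
The coffee break starts at 12:46 − 284 min = 08:02.
The tutorial starts at 08:02 + 448 min = 15:30.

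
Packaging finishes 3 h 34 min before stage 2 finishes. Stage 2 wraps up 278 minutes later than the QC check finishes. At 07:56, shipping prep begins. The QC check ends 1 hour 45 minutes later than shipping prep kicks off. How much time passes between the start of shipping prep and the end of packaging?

2 hours 49 minutes

The QC check ends at 07:56 + 105 min = 09:41.
Stage 2 ends at 09:41 + 278 min = 14:19.
Packaging ends at 14:19 − 214 min = 10:45.
From 07:56 to 10:45 is 2 hours 49 minutes.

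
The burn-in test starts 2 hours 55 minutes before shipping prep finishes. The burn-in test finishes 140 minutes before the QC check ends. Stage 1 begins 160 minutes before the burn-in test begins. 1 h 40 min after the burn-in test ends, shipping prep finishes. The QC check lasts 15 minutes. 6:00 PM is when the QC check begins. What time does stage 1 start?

12:00 PM

The QC check ends at 6:00 PM + 15 min = 6:15 PM.
The burn-in test ends at 6:15 PM − 140 min = 3:55 PM.
Shipping prep ends at 3:55 PM + 100 min = 5:35 PM.
The burn-in test starts at 5:35 PM − 175 min = 2:40 PM.
Stage 1 starts at 2:40 PM − 160 min = 12:00 PM.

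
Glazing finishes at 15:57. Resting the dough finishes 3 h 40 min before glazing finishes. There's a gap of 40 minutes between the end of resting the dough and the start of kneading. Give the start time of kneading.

Resting the dough ends at 15:57 − 220 min = 12:17.
Kneading starts at 12:17 + 40 min = 12:57.

12:57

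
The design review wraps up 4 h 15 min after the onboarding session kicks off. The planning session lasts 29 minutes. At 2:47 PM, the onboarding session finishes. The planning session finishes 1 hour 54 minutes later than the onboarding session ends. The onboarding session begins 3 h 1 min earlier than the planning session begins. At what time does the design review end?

The planning session ends at 2:47 PM + 114 min = 4:41 PM.
The planning session starts at 4:41 PM − 29 min = 4:12 PM.
The onboarding session starts at 4:12 PM − 181 min = 1:11 PM.
The design review ends at 1:11 PM + 255 min = 5:26 PM.

5:26 PM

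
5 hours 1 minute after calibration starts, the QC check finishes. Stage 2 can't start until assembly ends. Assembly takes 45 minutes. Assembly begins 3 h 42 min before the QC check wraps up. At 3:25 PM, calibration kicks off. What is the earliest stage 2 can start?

5:29 PM

The QC check ends at 3:25 PM + 301 min = 8:26 PM.
Assembly starts at 8:26 PM − 222 min = 4:44 PM.
Assembly ends at 4:44 PM + 45 min = 5:29 PM.
Stage 2 is bounded by assembly, so the earliest it can start is 5:29 PM.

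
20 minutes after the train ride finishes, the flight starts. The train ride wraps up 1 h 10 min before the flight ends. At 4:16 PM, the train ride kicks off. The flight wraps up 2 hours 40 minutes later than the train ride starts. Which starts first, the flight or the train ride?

the train ride

The flight ends at 4:16 PM + 160 min = 6:56 PM.
The train ride ends at 6:56 PM − 70 min = 5:46 PM.
The flight starts at 5:46 PM + 20 min = 6:06 PM.
The flight starts at 6:06 PM and the train ride starts at 4:16 PM, so the train ride is first.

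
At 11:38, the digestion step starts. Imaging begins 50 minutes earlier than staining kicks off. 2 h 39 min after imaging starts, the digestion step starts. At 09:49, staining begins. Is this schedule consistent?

Imaging starts at 09:49 − 50 min = 08:59.
The digestion step starts at 08:59 + 159 min = 11:38.
That matches the stated 11:38, so the schedule is consistent.

Yes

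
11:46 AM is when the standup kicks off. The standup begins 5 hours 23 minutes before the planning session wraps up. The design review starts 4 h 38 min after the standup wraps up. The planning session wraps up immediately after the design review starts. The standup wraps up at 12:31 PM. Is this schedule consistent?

Yes

The design review starts at 12:31 PM + 278 min = 5:09 PM.
So the planning session ends at 5:09 PM.
The standup starts at 5:09 PM − 323 min = 11:46 AM.
That matches the stated 11:46 AM, so the schedule is consistent.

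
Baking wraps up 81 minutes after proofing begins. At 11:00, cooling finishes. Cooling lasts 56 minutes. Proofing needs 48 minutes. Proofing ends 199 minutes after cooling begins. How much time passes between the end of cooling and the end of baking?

2 h 56 min

Cooling starts at 11:00 − 56 min = 10:04.
Proofing ends at 10:04 + 199 min = 13:23.
Proofing starts at 13:23 − 48 min = 12:35.
Baking ends at 12:35 + 81 min = 13:56.
From 11:00 to 13:56 is 2 h 56 min.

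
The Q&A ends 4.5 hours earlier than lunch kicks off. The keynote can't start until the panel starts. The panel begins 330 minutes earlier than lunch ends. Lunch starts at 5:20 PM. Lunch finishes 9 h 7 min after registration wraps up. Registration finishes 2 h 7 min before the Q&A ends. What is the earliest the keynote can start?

2:20 PM

The Q&A ends at 5:20 PM − 270 min = 12:50 PM.
Registration ends at 12:50 PM − 127 min = 10:43 AM.
Lunch ends at 10:43 AM + 547 min = 7:50 PM.
The panel starts at 7:50 PM − 330 min = 2:20 PM.
The keynote is bounded by the panel, so the earliest it can start is 2:20 PM.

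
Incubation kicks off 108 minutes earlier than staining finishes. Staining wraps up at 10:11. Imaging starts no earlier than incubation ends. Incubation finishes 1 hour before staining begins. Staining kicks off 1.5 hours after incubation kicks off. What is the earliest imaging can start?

Incubation starts at 10:11 − 108 min = 08:23.
Staining starts at 08:23 + 90 min = 09:53.
Incubation ends at 09:53 − 60 min = 08:53.
Imaging is bounded by incubation, so the earliest it can start is 08:53.

08:53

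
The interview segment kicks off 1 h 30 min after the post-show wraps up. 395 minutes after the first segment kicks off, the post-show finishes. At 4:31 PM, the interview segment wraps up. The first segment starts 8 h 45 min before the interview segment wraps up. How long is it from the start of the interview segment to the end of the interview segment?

40 minutes

The first segment starts at 4:31 PM − 525 min = 7:46 AM.
The post-show ends at 7:46 AM + 395 min = 2:21 PM.
The interview segment starts at 2:21 PM + 90 min = 3:51 PM.
From 3:51 PM to 4:31 PM is 40 minutes.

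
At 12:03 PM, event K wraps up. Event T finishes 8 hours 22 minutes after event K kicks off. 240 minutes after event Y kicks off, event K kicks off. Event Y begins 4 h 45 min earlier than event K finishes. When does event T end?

Event Y starts at 12:03 PM − 285 min = 7:18 AM.
Event K starts at 7:18 AM + 240 min = 11:18 AM.
Event T ends at 11:18 AM + 502 min = 7:40 PM.

7:40 PM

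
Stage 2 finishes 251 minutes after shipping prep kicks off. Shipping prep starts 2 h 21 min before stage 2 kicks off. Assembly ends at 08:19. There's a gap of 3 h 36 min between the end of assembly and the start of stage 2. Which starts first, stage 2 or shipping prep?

Stage 2 starts at 08:19 + 216 min = 11:55.
Shipping prep starts at 11:55 − 141 min = 09:34.
Stage 2 starts at 11:55 and shipping prep starts at 09:34, so shipping prep is first.

shipping prep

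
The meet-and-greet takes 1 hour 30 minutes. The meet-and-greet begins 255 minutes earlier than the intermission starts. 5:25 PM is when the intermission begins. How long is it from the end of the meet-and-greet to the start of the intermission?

The meet-and-greet starts at 5:25 PM − 255 min = 1:10 PM.
The meet-and-greet ends at 1:10 PM + 90 min = 2:40 PM.
From 2:40 PM to 5:25 PM is 2 hours 45 minutes.

2 hours 45 minutes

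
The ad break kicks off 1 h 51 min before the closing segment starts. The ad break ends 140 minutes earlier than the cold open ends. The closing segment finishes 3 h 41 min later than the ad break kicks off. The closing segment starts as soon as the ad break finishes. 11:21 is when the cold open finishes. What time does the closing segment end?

The ad break ends at 11:21 − 140 min = 09:01.
So the closing segment starts at 09:01.
The ad break starts at 09:01 − 111 min = 07:10.
The closing segment ends at 07:10 + 221 min = 10:51.

10:51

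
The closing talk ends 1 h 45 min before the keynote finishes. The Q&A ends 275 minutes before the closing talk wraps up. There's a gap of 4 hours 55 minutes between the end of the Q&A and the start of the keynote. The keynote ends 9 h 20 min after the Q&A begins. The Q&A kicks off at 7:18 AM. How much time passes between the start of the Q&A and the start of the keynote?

The keynote ends at 7:18 AM + 560 min = 4:38 PM.
The closing talk ends at 4:38 PM − 105 min = 2:53 PM.
The Q&A ends at 2:53 PM − 275 min = 10:18 AM.
The keynote starts at 10:18 AM + 295 min = 3:13 PM.
From 7:18 AM to 3:13 PM is 7 h 55 min.

7 h 55 min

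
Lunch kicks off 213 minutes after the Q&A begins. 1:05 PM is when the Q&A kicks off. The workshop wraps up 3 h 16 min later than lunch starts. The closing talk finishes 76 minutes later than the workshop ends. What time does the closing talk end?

9:10 PM

Lunch starts at 1:05 PM + 213 min = 4:38 PM.
The workshop ends at 4:38 PM + 196 min = 7:54 PM.
The closing talk ends at 7:54 PM + 76 min = 9:10 PM.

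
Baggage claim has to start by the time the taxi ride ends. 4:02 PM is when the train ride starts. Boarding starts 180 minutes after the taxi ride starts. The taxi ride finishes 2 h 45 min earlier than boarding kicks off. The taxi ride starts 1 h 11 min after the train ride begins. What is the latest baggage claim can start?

The taxi ride starts at 4:02 PM + 71 min = 5:13 PM.
Boarding starts at 5:13 PM + 180 min = 8:13 PM.
The taxi ride ends at 8:13 PM − 165 min = 5:28 PM.
Baggage claim is bounded by the taxi ride, so the latest it can start is 5:28 PM.

5:28 PM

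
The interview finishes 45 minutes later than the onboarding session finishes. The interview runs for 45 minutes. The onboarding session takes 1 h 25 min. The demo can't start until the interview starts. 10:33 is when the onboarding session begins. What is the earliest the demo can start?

The onboarding session ends at 10:33 + 85 min = 11:58.
The interview ends at 11:58 + 45 min = 12:43.
The interview starts at 12:43 − 45 min = 11:58.
The demo is bounded by the interview, so the earliest it can start is 11:58.

11:58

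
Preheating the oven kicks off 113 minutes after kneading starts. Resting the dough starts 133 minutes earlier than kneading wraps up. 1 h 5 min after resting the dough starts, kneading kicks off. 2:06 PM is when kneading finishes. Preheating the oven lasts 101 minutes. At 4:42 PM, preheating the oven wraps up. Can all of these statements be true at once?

Resting the dough starts at 2:06 PM − 133 min = 11:53 AM.
Kneading starts at 11:53 AM + 65 min = 12:58 PM.
Preheating the oven starts at 12:58 PM + 113 min = 2:51 PM.
Preheating the oven ends at 2:51 PM + 101 min = 4:32 PM.
But preheating the oven is also said to end at 4:42 PM — a 10-minute conflict.

No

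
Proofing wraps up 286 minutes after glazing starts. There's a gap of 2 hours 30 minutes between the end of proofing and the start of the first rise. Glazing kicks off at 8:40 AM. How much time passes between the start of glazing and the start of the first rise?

Proofing ends at 8:40 AM + 286 min = 1:26 PM.
The first rise starts at 1:26 PM + 150 min = 3:56 PM.
From 8:40 AM to 3:56 PM is 7 h 16 min.

7 h 16 min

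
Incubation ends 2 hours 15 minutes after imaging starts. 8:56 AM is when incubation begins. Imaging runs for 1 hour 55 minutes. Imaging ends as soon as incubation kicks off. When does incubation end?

Imaging ends at 8:56 AM.
Imaging starts at 8:56 AM − 115 min = 7:01 AM.
Incubation ends at 7:01 AM + 135 min = 9:16 AM.

9:16 AM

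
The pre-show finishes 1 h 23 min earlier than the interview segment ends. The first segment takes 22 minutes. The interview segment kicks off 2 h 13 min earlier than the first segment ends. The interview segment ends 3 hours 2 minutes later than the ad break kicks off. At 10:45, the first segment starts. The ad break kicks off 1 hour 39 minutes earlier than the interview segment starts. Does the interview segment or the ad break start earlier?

the ad break

The first segment ends at 10:45 + 22 min = 11:07.
The interview segment starts at 11:07 − 133 min = 08:54.
The ad break starts at 08:54 − 99 min = 07:15.
The interview segment starts at 08:54 and the ad break starts at 07:15, so the ad break is first.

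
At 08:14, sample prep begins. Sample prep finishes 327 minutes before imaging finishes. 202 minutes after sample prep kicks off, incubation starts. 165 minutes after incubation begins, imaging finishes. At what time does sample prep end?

08:54

Incubation starts at 08:14 + 202 min = 11:36.
Imaging ends at 11:36 + 165 min = 14:21.
Sample prep ends at 14:21 − 327 min = 08:54.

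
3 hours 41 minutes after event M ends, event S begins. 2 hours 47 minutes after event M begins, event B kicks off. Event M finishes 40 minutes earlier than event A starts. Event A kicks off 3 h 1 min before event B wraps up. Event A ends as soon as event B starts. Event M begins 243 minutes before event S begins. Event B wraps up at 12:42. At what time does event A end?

Event A starts at 12:42 − 181 min = 09:41.
Event M ends at 09:41 − 40 min = 09:01.
Event S starts at 09:01 + 221 min = 12:42.
Event M starts at 12:42 − 243 min = 08:39.
Event B starts at 08:39 + 167 min = 11:26.
So event A ends at 11:26.

11:26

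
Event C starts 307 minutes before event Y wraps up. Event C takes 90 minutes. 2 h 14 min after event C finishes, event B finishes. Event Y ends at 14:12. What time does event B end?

Event C starts at 14:12 − 307 min = 09:05.
Event C ends at 09:05 + 90 min = 10:35.
Event B ends at 10:35 + 134 min = 12:49.

12:49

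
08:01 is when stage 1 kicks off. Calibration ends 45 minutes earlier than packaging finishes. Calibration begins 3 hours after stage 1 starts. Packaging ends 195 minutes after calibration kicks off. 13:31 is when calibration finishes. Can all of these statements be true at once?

Calibration starts at 08:01 + 180 min = 11:01.
Packaging ends at 11:01 + 195 min = 14:16.
Calibration ends at 14:16 − 45 min = 13:31.
That matches the stated 13:31, so the schedule is consistent.

Yes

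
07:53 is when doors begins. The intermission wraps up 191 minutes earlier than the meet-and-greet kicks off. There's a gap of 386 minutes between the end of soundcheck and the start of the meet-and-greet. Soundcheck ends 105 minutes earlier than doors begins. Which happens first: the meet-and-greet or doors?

doors

Soundcheck ends at 07:53 − 105 min = 06:08.
The meet-and-greet starts at 06:08 + 386 min = 12:34.
The meet-and-greet starts at 12:34 and doors starts at 07:53, so doors is first.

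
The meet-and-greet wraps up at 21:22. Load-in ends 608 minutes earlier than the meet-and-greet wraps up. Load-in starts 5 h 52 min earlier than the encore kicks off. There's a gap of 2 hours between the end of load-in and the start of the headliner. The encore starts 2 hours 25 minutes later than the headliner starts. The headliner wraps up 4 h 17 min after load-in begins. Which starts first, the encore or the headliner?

Load-in ends at 21:22 − 608 min = 11:14.
The headliner starts at 11:14 + 120 min = 13:14.
The encore starts at 13:14 + 145 min = 15:39.
The encore starts at 15:39 and the headliner starts at 13:14, so the headliner is first.

the headliner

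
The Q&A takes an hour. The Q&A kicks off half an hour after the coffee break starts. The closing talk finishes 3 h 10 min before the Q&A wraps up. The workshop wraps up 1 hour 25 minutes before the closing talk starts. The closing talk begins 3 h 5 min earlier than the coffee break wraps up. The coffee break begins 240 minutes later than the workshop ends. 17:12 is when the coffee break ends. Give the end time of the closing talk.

15:02

The closing talk starts at 17:12 − 185 min = 14:07.
The workshop ends at 14:07 − 85 min = 12:42.
The coffee break starts at 12:42 + 240 min = 16:42.
The Q&A starts at 16:42 + 30 min = 17:12.
The Q&A ends at 17:12 + 60 min = 18:12.
The closing talk ends at 18:12 − 190 min = 15:02.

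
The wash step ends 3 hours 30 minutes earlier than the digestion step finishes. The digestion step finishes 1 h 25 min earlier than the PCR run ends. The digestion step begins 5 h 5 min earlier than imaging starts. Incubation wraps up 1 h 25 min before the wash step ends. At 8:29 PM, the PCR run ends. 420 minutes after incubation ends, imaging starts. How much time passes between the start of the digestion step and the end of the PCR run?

The digestion step ends at 8:29 PM − 85 min = 7:04 PM.
The wash step ends at 7:04 PM − 210 min = 3:34 PM.
Incubation ends at 3:34 PM − 85 min = 2:09 PM.
Imaging starts at 2:09 PM + 420 min = 9:09 PM.
The digestion step starts at 9:09 PM − 305 min = 4:04 PM.
From 4:04 PM to 8:29 PM is 265 minutes.

265 minutes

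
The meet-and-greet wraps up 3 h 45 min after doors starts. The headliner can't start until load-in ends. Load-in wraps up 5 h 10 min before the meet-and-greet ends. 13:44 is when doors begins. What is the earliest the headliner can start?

The meet-and-greet ends at 13:44 + 225 min = 17:29.
Load-in ends at 17:29 − 310 min = 12:19.
The headliner is bounded by load-in, so the earliest it can start is 12:19.

12:19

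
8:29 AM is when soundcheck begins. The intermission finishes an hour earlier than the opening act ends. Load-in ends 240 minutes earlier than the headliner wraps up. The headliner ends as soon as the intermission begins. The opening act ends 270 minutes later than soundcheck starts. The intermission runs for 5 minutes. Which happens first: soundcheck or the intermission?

The opening act ends at 8:29 AM + 270 min = 12:59 PM.
The intermission ends at 12:59 PM − 60 min = 11:59 AM.
The intermission starts at 11:59 AM − 5 min = 11:54 AM.
Soundcheck starts at 8:29 AM and the intermission starts at 11:54 AM, so soundcheck is first.

soundcheck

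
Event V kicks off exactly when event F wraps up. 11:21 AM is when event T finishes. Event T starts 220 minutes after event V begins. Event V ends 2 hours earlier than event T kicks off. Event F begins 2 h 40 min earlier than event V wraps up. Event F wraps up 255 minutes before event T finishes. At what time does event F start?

Event F ends at 11:21 AM − 255 min = 7:06 AM.
So event V starts at 7:06 AM.
Event T starts at 7:06 AM + 220 min = 10:46 AM.
Event V ends at 10:46 AM − 120 min = 8:46 AM.
Event F starts at 8:46 AM − 160 min = 6:06 AM.

6:06 AM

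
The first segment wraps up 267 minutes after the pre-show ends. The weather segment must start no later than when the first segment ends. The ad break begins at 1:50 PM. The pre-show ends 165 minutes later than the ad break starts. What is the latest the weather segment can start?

The pre-show ends at 1:50 PM + 165 min = 4:35 PM.
The first segment ends at 4:35 PM + 267 min = 9:02 PM.
The weather segment is bounded by the first segment, so the latest it can start is 9:02 PM.

9:02 PM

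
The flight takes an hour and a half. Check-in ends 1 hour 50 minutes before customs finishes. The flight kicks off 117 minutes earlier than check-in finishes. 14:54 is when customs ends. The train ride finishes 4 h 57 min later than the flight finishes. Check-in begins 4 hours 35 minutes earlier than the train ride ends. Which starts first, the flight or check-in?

Check-in ends at 14:54 − 110 min = 13:04.
The flight starts at 13:04 − 117 min = 11:07.
The flight ends at 11:07 + 90 min = 12:37.
The train ride ends at 12:37 + 297 min = 17:34.
Check-in starts at 17:34 − 275 min = 12:59.
The flight starts at 11:07 and check-in starts at 12:59, so the flight is first.

the flight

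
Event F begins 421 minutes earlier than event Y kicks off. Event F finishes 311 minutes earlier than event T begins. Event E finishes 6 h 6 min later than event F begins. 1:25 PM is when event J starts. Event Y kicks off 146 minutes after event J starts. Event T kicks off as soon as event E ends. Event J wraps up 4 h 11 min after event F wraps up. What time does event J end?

Event Y starts at 1:25 PM + 146 min = 3:51 PM.
Event F starts at 3:51 PM − 421 min = 8:50 AM.
Event E ends at 8:50 AM + 366 min = 2:56 PM.
So event T starts at 2:56 PM.
Event F ends at 2:56 PM − 311 min = 9:45 AM.
Event J ends at 9:45 AM + 251 min = 1:56 PM.

1:56 PM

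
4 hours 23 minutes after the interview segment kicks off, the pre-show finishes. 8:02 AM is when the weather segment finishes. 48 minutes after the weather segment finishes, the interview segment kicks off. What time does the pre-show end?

The interview segment starts at 8:02 AM + 48 min = 8:50 AM.
The pre-show ends at 8:50 AM + 263 min = 1:13 PM.

1:13 PM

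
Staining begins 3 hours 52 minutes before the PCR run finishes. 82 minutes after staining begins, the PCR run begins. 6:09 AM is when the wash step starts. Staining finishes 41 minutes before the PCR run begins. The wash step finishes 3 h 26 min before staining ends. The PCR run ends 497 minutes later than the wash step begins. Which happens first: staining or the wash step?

the wash step

The PCR run ends at 6:09 AM + 497 min = 2:26 PM.
Staining starts at 2:26 PM − 232 min = 10:34 AM.
Staining starts at 10:34 AM and the wash step starts at 6:09 AM, so the wash step is first.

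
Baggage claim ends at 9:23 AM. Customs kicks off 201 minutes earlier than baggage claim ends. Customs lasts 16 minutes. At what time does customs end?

Customs starts at 9:23 AM − 201 min = 6:02 AM.
Customs ends at 6:02 AM + 16 min = 6:18 AM.

6:18 AM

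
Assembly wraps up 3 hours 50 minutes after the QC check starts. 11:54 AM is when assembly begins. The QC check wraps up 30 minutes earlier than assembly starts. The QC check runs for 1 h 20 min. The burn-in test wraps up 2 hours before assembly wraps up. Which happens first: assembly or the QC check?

The QC check ends at 11:54 AM − 30 min = 11:24 AM.
The QC check starts at 11:24 AM − 80 min = 10:04 AM.
Assembly starts at 11:54 AM and the QC check starts at 10:04 AM, so the QC check is first.

the QC check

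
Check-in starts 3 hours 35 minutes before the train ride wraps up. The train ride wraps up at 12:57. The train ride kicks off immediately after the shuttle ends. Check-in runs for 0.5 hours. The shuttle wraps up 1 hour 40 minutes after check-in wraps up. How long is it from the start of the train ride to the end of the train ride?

1 h 25 min

Check-in starts at 12:57 − 215 min = 09:22.
Check-in ends at 09:22 + 30 min = 09:52.
The shuttle ends at 09:52 + 100 min = 11:32.
So the train ride starts at 11:32.
From 11:32 to 12:57 is 1 h 25 min.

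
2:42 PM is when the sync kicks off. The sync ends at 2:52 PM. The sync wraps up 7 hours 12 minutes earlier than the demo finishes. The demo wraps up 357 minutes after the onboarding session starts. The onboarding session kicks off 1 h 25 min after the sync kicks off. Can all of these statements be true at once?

The onboarding session starts at 2:42 PM + 85 min = 4:07 PM.
The demo ends at 4:07 PM + 357 min = 10:04 PM.
The sync ends at 10:04 PM − 432 min = 2:52 PM.
That matches the stated 2:52 PM, so the schedule is consistent.

Yes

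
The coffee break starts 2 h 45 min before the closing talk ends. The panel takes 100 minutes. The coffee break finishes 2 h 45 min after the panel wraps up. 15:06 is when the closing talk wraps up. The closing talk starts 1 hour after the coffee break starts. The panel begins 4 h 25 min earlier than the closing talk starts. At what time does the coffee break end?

The coffee break starts at 15:06 − 165 min = 12:21.
The closing talk starts at 12:21 + 60 min = 13:21.
The panel starts at 13:21 − 265 min = 08:56.
The panel ends at 08:56 + 100 min = 10:36.
The coffee break ends at 10:36 + 165 min = 13:21.

13:21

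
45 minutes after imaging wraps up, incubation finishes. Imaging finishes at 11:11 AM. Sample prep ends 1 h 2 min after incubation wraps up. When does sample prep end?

Incubation ends at 11:11 AM + 45 min = 11:56 AM.
Sample prep ends at 11:56 AM + 62 min = 12:58 PM.

12:58 PM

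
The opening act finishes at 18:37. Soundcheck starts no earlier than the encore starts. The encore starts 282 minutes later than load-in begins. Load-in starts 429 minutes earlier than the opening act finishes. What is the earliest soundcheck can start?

16:10

Load-in starts at 18:37 − 429 min = 11:28.
The encore starts at 11:28 + 282 min = 16:10.
Soundcheck is bounded by the encore, so the earliest it can start is 16:10.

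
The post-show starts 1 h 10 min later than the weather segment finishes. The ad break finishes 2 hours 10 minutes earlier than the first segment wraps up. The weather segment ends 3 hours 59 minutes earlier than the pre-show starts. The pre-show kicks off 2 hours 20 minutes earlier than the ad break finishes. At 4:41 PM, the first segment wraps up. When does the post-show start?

9:22 AM

The ad break ends at 4:41 PM − 130 min = 2:31 PM.
The pre-show starts at 2:31 PM − 140 min = 12:11 PM.
The weather segment ends at 12:11 PM − 239 min = 8:12 AM.
The post-show starts at 8:12 AM + 70 min = 9:22 AM.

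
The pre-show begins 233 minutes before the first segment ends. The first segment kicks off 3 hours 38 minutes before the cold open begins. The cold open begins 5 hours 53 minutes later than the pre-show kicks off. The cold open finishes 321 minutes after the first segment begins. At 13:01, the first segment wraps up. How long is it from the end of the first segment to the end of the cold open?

223 minutes

The pre-show starts at 13:01 − 233 min = 09:08.
The cold open starts at 09:08 + 353 min = 15:01.
The first segment starts at 15:01 − 218 min = 11:23.
The cold open ends at 11:23 + 321 min = 16:44.
From 13:01 to 16:44 is 223 minutes.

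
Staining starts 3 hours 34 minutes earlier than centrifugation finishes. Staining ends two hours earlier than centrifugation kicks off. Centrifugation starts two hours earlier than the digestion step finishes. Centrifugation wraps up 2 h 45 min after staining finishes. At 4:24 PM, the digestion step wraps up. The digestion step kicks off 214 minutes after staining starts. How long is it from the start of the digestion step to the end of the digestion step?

75 minutes

Centrifugation starts at 4:24 PM − 120 min = 2:24 PM.
Staining ends at 2:24 PM − 120 min = 12:24 PM.
Centrifugation ends at 12:24 PM + 165 min = 3:09 PM.
Staining starts at 3:09 PM − 214 min = 11:35 AM.
The digestion step starts at 11:35 AM + 214 min = 3:09 PM.
From 3:09 PM to 4:24 PM is 75 minutes.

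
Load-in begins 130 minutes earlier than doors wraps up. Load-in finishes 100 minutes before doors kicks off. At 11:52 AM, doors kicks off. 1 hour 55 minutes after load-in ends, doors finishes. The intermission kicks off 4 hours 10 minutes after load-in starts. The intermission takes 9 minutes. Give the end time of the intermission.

Load-in ends at 11:52 AM − 100 min = 10:12 AM.
Doors ends at 10:12 AM + 115 min = 12:07 PM.
Load-in starts at 12:07 PM − 130 min = 9:57 AM.
The intermission starts at 9:57 AM + 250 min = 2:07 PM.
The intermission ends at 2:07 PM + 9 min = 2:16 PM.

2:16 PM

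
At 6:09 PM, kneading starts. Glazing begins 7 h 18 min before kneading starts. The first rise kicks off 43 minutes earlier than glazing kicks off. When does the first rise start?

10:08 AM

Glazing starts at 6:09 PM − 438 min = 10:51 AM.
The first rise starts at 10:51 AM − 43 min = 10:08 AM.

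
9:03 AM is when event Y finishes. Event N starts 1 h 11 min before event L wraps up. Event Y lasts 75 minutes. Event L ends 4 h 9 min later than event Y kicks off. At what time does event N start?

Event Y starts at 9:03 AM − 75 min = 7:48 AM.
Event L ends at 7:48 AM + 249 min = 11:57 AM.
Event N starts at 11:57 AM − 71 min = 10:46 AM.

10:46 AM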